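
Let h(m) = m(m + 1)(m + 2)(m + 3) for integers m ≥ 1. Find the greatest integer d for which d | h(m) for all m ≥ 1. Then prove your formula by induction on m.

d = 24

Computing the first values: h(1) = 24 and h(2) = 120; gcd(24, 120) = 24, so d ≤ 24.
We prove 24 | m(m + 1)(m + 2)(m + 3) for all m ≥ 1 by induction on m.
Base case (m = 1): h(1) = 24 = 24·(1), so 24 | h(1).
Inductive step: assume the claim holds for m = k, i.e. 24 | h(k). Then
h(k+1) − h(k) = (k+1)·(k+2)·(k+3)·(k+4) − k·(k+1)·(k+2)·(k+3) = (k+1)·(k+2)·(k+3)·[(k+4) − k] = 4·(k+1)·(k+2)·(k+3). The product of 3 consecutive integers is divisible by (3)! = 6, so h(k+1) − h(k) is divisible by 4·6 = 24. By the inductive hypothesis 24 | h(k), hence 24 | h(k+1).
This completes the induction.
Therefore the largest such d is 24.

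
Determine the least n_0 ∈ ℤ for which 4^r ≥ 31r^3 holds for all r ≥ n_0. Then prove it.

n_0 = 7

At r = 6: 4096 < 6696, so the inequality fails and n_0 ≥ 7. We prove 4^r ≥ 31r^3 for all r ≥ 7.
When r = 7: 4^r = 16384 and 31r^3 = 10633, so 16384 ≥ 10633.
Suppose the result is true for r = p, so 4^p ≥ 31p^3.
Then 4^(p + 1) = 4·(4^p) ≥ 4·(31p^3).
Also, for p ≥ 7 we have 4·(31p^3) ≥ 31(p+1)^3, since 4 ≥ (1 + 1/p)^3 for all p ≥ 7.
Combining, 4^(p + 1) ≥ 31(p+1)^3.
By induction, the statement is established for all r ≥ 7.
Hence the smallest such n_0 is 7.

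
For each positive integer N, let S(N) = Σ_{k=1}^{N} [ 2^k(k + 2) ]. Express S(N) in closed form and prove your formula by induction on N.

S(N) = 2·2^N(N + 1) - 2

We claim S(N) = 2·2^N(N + 1) - 2 for all N ≥ 1.
For the base case N = 1: S(1) = 6, and the closed form gives 6. They agree.
Inductive step: assume the claim holds for N = k, so S(k) = 2·2^k(k + 1) - 2.
Then S(k+1) = S(k) + (2^(k + 1)(k + 3)) = (2·2^k(k + 1) - 2) + (2^(k + 1)(k + 3)).
Simplifying, S(k+1) = 4·2^k·k + 8·2^k - 2 = 2·2^(k+1)((k+1) + 1) - 2,
which is the closed form with N = k+1.
By the principle of mathematical induction, the result holds for all N ≥ 1.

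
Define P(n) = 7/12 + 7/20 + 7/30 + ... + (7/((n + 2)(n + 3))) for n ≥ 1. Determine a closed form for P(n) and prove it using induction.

We claim P(n) = 7n/(3(n + 3)) for all n ≥ 1.
Base case (n = 1): P(1) = 7/12, and the closed form gives 7/12. They agree.
For the inductive step, assume it holds for an arbitrary k ≥ 1, so P(k) = 7k/(3(k + 3)).
Then P(k+1) = P(k) + (7/((k + 3)(k + 4))) = (7k/(3(k + 3))) + (7/((k + 3)(k + 4))).
Simplifying, P(k+1) = 7(k + 1)/(3(k + 4)) = 7(k+1)/(3((k+1) + 3)),
which is the closed form with n = k+1.
This completes the induction.

P(n) = 7n/(3(n + 3))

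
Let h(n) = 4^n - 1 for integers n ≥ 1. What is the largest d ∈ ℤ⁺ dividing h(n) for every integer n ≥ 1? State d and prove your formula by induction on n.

Computing the first values: h(1) = 3 and h(2) = 15; gcd(3, 15) = 3, so d ≤ 3.
We prove 3 | 4^n - 1 for all n ≥ 1 by induction on n.
When n = 1: h(1) = 3 = 3·(1), so 3 | h(1).
Inductive step: suppose the statement holds for some p ≥ 1, i.e. 3 | h(p). Then
4^{p+1} − 1^{p+1} = 4·4^p − 1·1^p = 4·(4^p − 1^p) + (3)·1^p. The first term is divisible by 3 by the inductive hypothesis, and the second term (3)·1^p is divisible by 3 since 3 | 3. Hence 3 | h(p+1).
Hence, by induction on n, the claim holds for every n ≥ 1.
Therefore the largest such d is 3.

d = 3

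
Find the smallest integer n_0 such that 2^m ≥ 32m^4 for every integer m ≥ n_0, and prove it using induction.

n_0 = 24

At m = 23: 8388608 < 8954912, so the inequality fails and n_0 ≥ 24. We prove 2^m ≥ 32m^4 for all m ≥ 24.
Base step (m = 24): 2^m = 16777216 and 32m^4 = 10616832, so 16777216 ≥ 10616832.
Inductive step: suppose the statement holds for some i ≥ 24, so 2^i ≥ 32i^4.
Then 2^(i + 1) = 2·(2^i) ≥ 2·(32i^4).
Also, for i ≥ 24 we have 2·(32i^4) ≥ 32(i+1)^4, since 2 ≥ (1 + 1/i)^4 for all i ≥ 24.
Combining, 2^(i + 1) ≥ 32(i+1)^4.
Hence, by induction on m, the claim holds for every m ≥ 24.
Hence the smallest such n_0 is 24.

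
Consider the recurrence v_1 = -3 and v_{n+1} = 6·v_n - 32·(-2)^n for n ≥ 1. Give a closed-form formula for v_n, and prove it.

v_n = (-2)^(n + 2) + 5·6^(n - 1)

Computing the first terms: v_1 = -3, v_2 = 46, v_3 = 148. This suggests v_n = (-2)^(n + 2) + 5·6^(n - 1).
For the base case n = 1: the formula gives -3 = -3 = v_1.
Inductive step: suppose the statement holds for some k ≥ 1, so v_k = (-2)^(k + 2) + 5·6^(k - 1).
Then v_{k+1} = 6·v_k - 32·(-2)^k = 6·((-2)^(k + 2) + 5·6^(k - 1)) - 32·(-2)^k = (-2)^(k + 3) + 5·6^k = (-2)^((k+1) + 2) + 5·6^((k+1) - 1),
which is the claimed formula at n = k+1.
Hence, by induction on n, the claim holds for every n ≥ 1.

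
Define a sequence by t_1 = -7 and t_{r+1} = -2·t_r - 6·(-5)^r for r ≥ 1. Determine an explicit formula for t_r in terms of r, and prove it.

t_r = 3(-2)^(r - 1) + 2(-5)^r

Computing the first terms: t_1 = -7, t_2 = 44, t_3 = -238. This suggests t_r = 3(-2)^(r - 1) + 2(-5)^r.
For the base case r = 1: the formula gives -7 = -7 = t_1.
Inductive step: suppose the statement holds for some j ≥ 1, so t_j = 3(-2)^(j - 1) + 2(-5)^j.
Then t_{j+1} = -2·t_j - 6·(-5)^j = -2·(3(-2)^(j - 1) + 2(-5)^j) - 6·(-5)^j = 3(-2)^j + 2(-5)^(j + 1) = 3(-2)^((j+1) - 1) + 2(-5)^(j+1),
which is the claimed formula at r = j+1.
Hence, by induction on r, the claim holds for every r ≥ 1.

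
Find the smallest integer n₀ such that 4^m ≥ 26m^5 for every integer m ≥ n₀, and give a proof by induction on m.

At m = 10: 1048576 < 2600000, so the inequality fails and n₀ ≥ 11. We prove 4^m ≥ 26m^5 for all m ≥ 11.
Base case (m = 11): 4^m = 4194304 and 26m^5 = 4187326, so 4194304 ≥ 4187326.
For the inductive step, assume it holds for an arbitrary j ≥ 11, so 4^j ≥ 26j^5.
Then 4^(j + 1) = 4·(4^j) ≥ 4·(26j^5).
Also, for j ≥ 11 we have 4·(26j^5) ≥ 26(j+1)^5, since 4 ≥ (1 + 1/j)^5 for all j ≥ 11.
Combining, 4^(j + 1) ≥ 26(j+1)^5.
Hence, by induction on m, the claim holds for every m ≥ 11.
Hence the smallest such n₀ is 11.

n₀ = 11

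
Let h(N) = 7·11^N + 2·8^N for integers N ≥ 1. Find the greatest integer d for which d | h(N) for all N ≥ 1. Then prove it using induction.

Computing the first values: h(1) = 93 and h(2) = 975; gcd(93, 975) = 3, so d ≤ 3.
We prove 3 | 7·11^N + 2·8^N for all N ≥ 1 by induction on N.
Base step (N = 1): h(1) = 93 = 3·(31), so 3 | h(1).
For the inductive step, assume it holds for an arbitrary m ≥ 1, i.e. 3 | h(m). Then
h(m+1) − 11·h(m) = (7·11^(m+1) + 2·8^(m+1)) − 11·(7·11^m + 2·8^m) = (2)·8^m·(8 − 11) = (-6)·8^m. Since 3 | h(m) by the inductive hypothesis, 3 | 11·h(m); and 3 | -6 since -6 = 3·-2. Therefore 3 | h(m+1).
This completes the induction.
Therefore the largest such d is 3.

d = 3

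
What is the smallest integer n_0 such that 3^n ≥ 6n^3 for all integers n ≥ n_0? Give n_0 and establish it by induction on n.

n_0 = 7

At n = 6: 729 < 1296, so the inequality fails and n_0 ≥ 7. We prove 3^n ≥ 6n^3 for all n ≥ 7.
Base step (n = 7): 3^n = 2187 and 6n^3 = 2058, so 2187 ≥ 2058.
Inductive step: suppose the statement holds for some r ≥ 7, so 3^r ≥ 6r^3.
Then 3^(r + 1) = 3·(3^r) ≥ 3·(6r^3).
Also, for r ≥ 7 we have 3·(6r^3) ≥ 6(r+1)^3, since 3 ≥ (1 + 1/r)^3 for all r ≥ 7.
Combining, 3^(r + 1) ≥ 6(r+1)^3.
By the principle of mathematical induction, the result holds for all n ≥ 7.
Hence the smallest such n_0 is 7.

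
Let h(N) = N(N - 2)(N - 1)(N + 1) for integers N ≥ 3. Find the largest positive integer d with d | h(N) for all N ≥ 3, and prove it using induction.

Computing the first values: h(3) = 24 and h(4) = 120; gcd(24, 120) = 24, so d ≤ 24.
We prove 24 | N(N - 2)(N - 1)(N + 1) for all N ≥ 3 by induction on N.
When N = 3: h(3) = 24 = 24·(1), so 24 | h(3).
Suppose the result is true for N = j, i.e. 24 | h(j). Then
h(j+1) − h(j) = (j-1)·j·(j+1)·(j+2) − (j-2)·(j-1)·j·(j+1) = (j-1)·j·(j+1)·[(j+2) − (j-2)] = 4·(j-1)·j·(j+1). The product of 3 consecutive integers is divisible by (3)! = 6, so h(j+1) − h(j) is divisible by 4·6 = 24. By the inductive hypothesis 24 | h(j), hence 24 | h(j+1).
By induction, the statement is established for all N ≥ 3.
Therefore the largest such d is 24.

d = 24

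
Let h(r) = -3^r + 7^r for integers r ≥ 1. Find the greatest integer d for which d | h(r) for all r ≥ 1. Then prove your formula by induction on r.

d = 4

Computing the first values: h(1) = 4 and h(2) = 40; gcd(4, 40) = 4, so d ≤ 4.
We prove 4 | -3^r + 7^r for all r ≥ 1 by induction on r.
When r = 1: h(1) = 4 = 4·(1), so 4 | h(1).
Suppose the result is true for r = k, i.e. 4 | h(k). Then
7^{k+1} − 3^{k+1} = 7·7^k − 3·3^k = 7·(7^k − 3^k) + (4)·3^k. The first term is divisible by 4 by the inductive hypothesis, and the second term (4)·3^k is divisible by 4 since 4 | 4. Hence 4 | h(k+1).
Hence, by induction on r, the claim holds for every r ≥ 1.
Therefore the largest such d is 4.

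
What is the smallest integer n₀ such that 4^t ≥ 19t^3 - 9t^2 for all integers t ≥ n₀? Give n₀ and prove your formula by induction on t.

n₀ = 6

At t = 5: 1024 < 2150, so the inequality fails and n₀ ≥ 6. We prove 4^t ≥ 19t^3 - 9t^2 for all t ≥ 6.
For the base case t = 6: 4^t = 4096 and 19t^3 - 9t^2 = 3780, so 4096 ≥ 3780.
Suppose the result is true for t = p, so 4^p ≥ 19p^3 - 9p^2.
Then 4^(p + 1) = 4·(4^p) ≥ 4·(19p^3 - 9p^2).
Also, for p ≥ 6 we have 4·(19p^3 - 9p^2) ≥ 19(p+1)^3 - 9(p+1)^2, since 4·(19p^3 - 9p^2) − (19(p+1)^3 - 9(p+1)^2) = 57p^3 - 84p^2 - 39p - 10, which is nonnegative for all p ≥ 6.
Combining, 4^(p + 1) ≥ 19(p+1)^3 - 9(p+1)^2.
Hence, by induction on t, the claim holds for every t ≥ 6.
Hence the smallest such n₀ is 6.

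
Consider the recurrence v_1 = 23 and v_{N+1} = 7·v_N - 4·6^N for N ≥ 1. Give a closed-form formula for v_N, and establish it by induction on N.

Computing the first terms: v_1 = 23, v_2 = 137, v_3 = 815. This suggests v_N = 4·6^N - 7^(N - 1).
When N = 1: the formula gives 23 = 23 = v_1.
Inductive step: suppose the statement holds for some i ≥ 1, so v_i = 4·6^i - 7^(i - 1).
Then v_{i+1} = 7·v_i - 4·6^i = 7·(4·6^i - 7^(i - 1)) - 4·6^i = 4·6^(i + 1) - 7^i = 4·6^(i+1) - 7^((i+1) - 1),
which is the claimed formula at N = i+1.
Hence, by induction on N, the claim holds for every N ≥ 1.

v_N = 4·6^N - 7^(N - 1)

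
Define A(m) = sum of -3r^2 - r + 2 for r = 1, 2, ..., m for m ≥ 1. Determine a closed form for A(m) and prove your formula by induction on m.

We claim A(m) = -m(m^2 + 2m - 1) for all m ≥ 1.
When m = 1: A(1) = -2, and the closed form gives -2. They agree.
Inductive step: suppose the statement holds for some r ≥ 1, so A(r) = r(-r^2 - 2r + 1).
Then A(r+1) = A(r) + (-r - 3(r + 1)^2 + 1) = (r(-r^2 - 2r + 1)) + (-r - 3(r + 1)^2 + 1).
Simplifying, A(r+1) = -(r + 1)(r^2 + 4r + 2) = -(r+1)((r+1)^2 + 2(r+1) - 1),
which is the closed form with m = r+1.
This completes the induction.

A(m) = -m(m^2 + 2m - 1)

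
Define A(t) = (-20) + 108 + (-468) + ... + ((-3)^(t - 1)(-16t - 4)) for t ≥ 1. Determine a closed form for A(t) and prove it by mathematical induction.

We claim A(t) = 2(-3)^t(2t + 1) - 2 for all t ≥ 1.
Base step (t = 1): A(1) = -20, and the closed form gives -20. They agree.
Suppose the result is true for t = j, so A(j) = 2(-3)^j(2j + 1) - 2.
Then A(j+1) = A(j) + ((-3)^j(-16j - 20)) = (2(-3)^j(2j + 1) - 2) + ((-3)^j(-16j - 20)).
Simplifying, A(j+1) = -12(-3)^j·j - 18(-3)^j - 2 = 2(-3)^(j+1)(2(j+1) + 1) - 2,
which is the closed form with t = j+1.
By induction, the statement is established for all t ≥ 1.

A(t) = 2(-3)^t(2t + 1) - 2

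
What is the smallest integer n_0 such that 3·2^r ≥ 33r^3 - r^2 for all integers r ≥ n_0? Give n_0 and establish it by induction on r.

n_0 = 16

At r = 15: 98304 < 111150, so the inequality fails and n_0 ≥ 16. We prove 3·2^r ≥ 33r^3 - r^2 for all r ≥ 16.
Base case (r = 16): 3·2^r = 196608 and 33r^3 - r^2 = 134912, so 196608 ≥ 134912.
Inductive step: assume the claim holds for r = k, so 3·2^k ≥ 33k^3 - k^2.
Then 3·2^(k + 1) = 2·(3·2^k) ≥ 2·(33k^3 - k^2).
Also, for k ≥ 16 we have 2·(33k^3 - k^2) ≥ 33(k+1)^3 - (k+1)^2, since 2·(33k^3 - k^2) − (33(k+1)^3 - (k+1)^2) = 33k^3 - 100k^2 - 97k - 32, which is nonnegative for all k ≥ 16.
Combining, 3·2^(k + 1) ≥ 33(k+1)^3 - (k+1)^2.
By the principle of mathematical induction, the result holds for all r ≥ 16.
Hence the smallest such n_0 is 16.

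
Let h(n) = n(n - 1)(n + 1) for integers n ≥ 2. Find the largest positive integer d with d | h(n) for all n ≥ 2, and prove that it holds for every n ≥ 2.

Computing the first values: h(2) = 6 and h(3) = 24; gcd(6, 24) = 6, so d ≤ 6.
We prove 6 | n(n - 1)(n + 1) for all n ≥ 2 by induction on n.
Base case (n = 2): h(2) = 6 = 6·(1), so 6 | h(2).
Suppose the result is true for n = p, i.e. 6 | h(p). Then
h(p+1) − h(p) = p·(p+1)·(p+2) − (p-1)·p·(p+1) = p·(p+1)·[(p+2) − (p-1)] = 3·p·(p+1). The product of 2 consecutive integers is divisible by (2)! = 2, so h(p+1) − h(p) is divisible by 3·2 = 6. By the inductive hypothesis 6 | h(p), hence 6 | h(p+1).
Hence, by induction on n, the claim holds for every n ≥ 2.
Therefore the largest such d is 6.

d = 6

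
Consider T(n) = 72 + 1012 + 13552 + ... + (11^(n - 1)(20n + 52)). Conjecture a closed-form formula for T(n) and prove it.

T(n) = 11^n(2n + 5) - 5

We claim T(n) = 11^n(2n + 5) - 5 for all n ≥ 1.
When n = 1: T(1) = 72, and the closed form gives 72. They agree.
Inductive step: suppose the statement holds for some p ≥ 1, so T(p) = 11^p(2p + 5) - 5.
Then T(p+1) = T(p) + (11^p(20p + 72)) = (11^p(2p + 5) - 5) + (11^p(20p + 72)).
Simplifying, T(p+1) = 22·11^p·p + 77·11^p - 5 = 11^(p+1)(2(p+1) + 5) - 5,
which is the closed form with n = p+1.
This completes the induction.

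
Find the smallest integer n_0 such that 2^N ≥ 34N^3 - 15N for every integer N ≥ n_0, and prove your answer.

n_0 = 18

At N = 17: 131072 < 166787, so the inequality fails and n_0 ≥ 18. We prove 2^N ≥ 34N^3 - 15N for all N ≥ 18.
When N = 18: 2^N = 262144 and 34N^3 - 15N = 198018, so 262144 ≥ 198018.
For the inductive step, assume it holds for an arbitrary k ≥ 18, so 2^k ≥ 34k^3 - 15k.
Then 2^(k + 1) = 2·(2^k) ≥ 2·(34k^3 - 15k).
Also, for k ≥ 18 we have 2·(34k^3 - 15k) ≥ 34(k+1)^3 - 15(k+1), since 2·(34k^3 - 15k) − (34(k+1)^3 - 15(k+1)) = 34k^3 - 102k^2 - 117k - 19, which is nonnegative for all k ≥ 18.
Combining, 2^(k + 1) ≥ 34(k+1)^3 - 15(k+1).
By the principle of mathematical induction, the result holds for all N ≥ 18.
Hence the smallest such n_0 is 18.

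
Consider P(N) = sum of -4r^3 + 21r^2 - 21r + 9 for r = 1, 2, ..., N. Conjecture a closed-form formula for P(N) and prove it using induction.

We claim P(N) = -N(N^3 - 5N^2 + N - 2) for all N ≥ 1.
Base case (N = 1): P(1) = 5, and the closed form gives 5. They agree.
Suppose the result is true for N = r, so P(r) = r(-r^3 + 5r^2 - r + 2).
Then P(r+1) = P(r) + (-4r^3 + 9r^2 + 9r + 5) = (r(-r^3 + 5r^2 - r + 2)) + (-4r^3 + 9r^2 + 9r + 5).
Simplifying, P(r+1) = -(r + 1)(r^3 - 2r^2 - 6r - 5) = -(r+1)((r+1)^3 - 5(r+1)^2 + (r+1) - 2),
which is the closed form with N = r+1.
Hence, by induction on N, the claim holds for every N ≥ 1.

P(N) = -N(N^3 - 5N^2 + N - 2)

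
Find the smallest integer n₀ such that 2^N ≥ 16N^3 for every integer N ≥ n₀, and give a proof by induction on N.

n₀ = 16

At N = 15: 32768 < 54000, so the inequality fails and n₀ ≥ 16. We prove 2^N ≥ 16N^3 for all N ≥ 16.
For the base case N = 16: 2^N = 65536 and 16N^3 = 65536, so 65536 ≥ 65536.
Inductive step: assume the claim holds for N = m, so 2^m ≥ 16m^3.
Then 2^(m + 1) = 2·(2^m) ≥ 2·(16m^3).
Also, for m ≥ 16 we have 2·(16m^3) ≥ 16(m+1)^3, since 2 ≥ (1 + 1/m)^3 for all m ≥ 16.
Combining, 2^(m + 1) ≥ 16(m+1)^3.
By induction, the statement is established for all N ≥ 16.
Hence the smallest such n₀ is 16.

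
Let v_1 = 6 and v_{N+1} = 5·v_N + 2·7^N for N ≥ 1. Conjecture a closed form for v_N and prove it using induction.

Computing the first terms: v_1 = 6, v_2 = 44, v_3 = 318. This suggests v_N = -5^(N - 1) + 7^N.
Base case (N = 1): the formula gives 6 = 6 = v_1.
For the inductive step, assume it holds for an arbitrary i ≥ 1, so v_i = -5^(i - 1) + 7^i.
Then v_{i+1} = 5·v_i + 2·7^i = 5·(-5^(i - 1) + 7^i) + 2·7^i = -5^i + 7^(i + 1) = -5^((i+1) - 1) + 7^(i+1),
which is the claimed formula at N = i+1.
This completes the induction.

v_N = -5^(N - 1) + 7^N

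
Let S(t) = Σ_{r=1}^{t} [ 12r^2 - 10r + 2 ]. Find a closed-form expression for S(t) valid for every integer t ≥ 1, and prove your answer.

S(t) = t(4t^2 + t - 1)

We claim S(t) = t(4t^2 + t - 1) for all t ≥ 1.
Base step (t = 1): S(1) = 4, and the closed form gives 4. They agree.
For the inductive step, assume it holds for an arbitrary r ≥ 1, so S(r) = r(4r^2 + r - 1).
Then S(r+1) = S(r) + (12r^2 + 14r + 4) = (r(4r^2 + r - 1)) + (12r^2 + 14r + 4).
Simplifying, S(r+1) = (r + 1)(4r^2 + 9r + 4) = (r+1)(4(r+1)^2 + (r+1) - 1),
which is the closed form with t = r+1.
By the principle of mathematical induction, the result holds for all t ≥ 1.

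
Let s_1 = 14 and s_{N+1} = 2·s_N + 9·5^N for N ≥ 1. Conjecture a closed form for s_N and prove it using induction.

Computing the first terms: s_1 = 14, s_2 = 73, s_3 = 371. This suggests s_N = -2^(N - 1) + 3·5^N.
Base case (N = 1): the formula gives 14 = 14 = s_1.
Inductive step: suppose the statement holds for some j ≥ 1, so s_j = -2^(j - 1) + 3·5^j.
Then s_{j+1} = 2·s_j + 9·5^j = 2·(-2^(j - 1) + 3·5^j) + 9·5^j = -2^j + 3·5^(j + 1) = -2^((j+1) - 1) + 3·5^(j+1),
which is the claimed formula at N = j+1.
By induction, the statement is established for all N ≥ 1.

s_N = -2^(N - 1) + 3·5^N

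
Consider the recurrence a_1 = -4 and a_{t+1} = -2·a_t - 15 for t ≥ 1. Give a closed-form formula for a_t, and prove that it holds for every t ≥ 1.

Computing the first terms: a_1 = -4, a_2 = -7, a_3 = -1. This suggests a_t = (-2)^(t - 1) - 5.
Base case (t = 1): the formula gives -4 = -4 = a_1.
Inductive step: assume the claim holds for t = k, so a_k = (-2)^(k - 1) - 5.
Then a_{k+1} = -2·a_k - 15 = -2·((-2)^(k - 1) - 5) - 15 = (-2)^k - 5 = (-2)^((k+1) - 1) - 5,
which is the claimed formula at t = k+1.
By induction, the statement is established for all t ≥ 1.

a_t = (-2)^(t - 1) - 5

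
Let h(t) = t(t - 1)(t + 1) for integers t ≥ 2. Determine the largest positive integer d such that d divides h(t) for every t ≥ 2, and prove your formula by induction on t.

d = 6

Computing the first values: h(2) = 6 and h(3) = 24; gcd(6, 24) = 6, so d ≤ 6.
We prove 6 | t(t - 1)(t + 1) for all t ≥ 2 by induction on t.
When t = 2: h(2) = 6 = 6·(1), so 6 | h(2).
For the inductive step, assume it holds for an arbitrary i ≥ 2, i.e. 6 | h(i). Then
h(i+1) − h(i) = i·(i+1)·(i+2) − (i-1)·i·(i+1) = i·(i+1)·[(i+2) − (i-1)] = 3·i·(i+1). The product of 2 consecutive integers is divisible by (2)! = 2, so h(i+1) − h(i) is divisible by 3·2 = 6. By the inductive hypothesis 6 | h(i), hence 6 | h(i+1).
Hence, by induction on t, the claim holds for every t ≥ 2.
Therefore the largest such d is 6.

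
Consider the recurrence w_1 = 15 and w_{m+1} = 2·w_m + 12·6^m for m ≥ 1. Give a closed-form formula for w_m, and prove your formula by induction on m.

w_m = -3·2^(m - 1) + 3·6^m

Computing the first terms: w_1 = 15, w_2 = 102, w_3 = 636. This suggests w_m = -3·2^(m - 1) + 3·6^m.
Base case (m = 1): the formula gives 15 = 15 = w_1.
Suppose the result is true for m = k, so w_k = -3·2^(k - 1) + 3·6^k.
Then w_{k+1} = 2·w_k + 12·6^k = 2·(-3·2^(k - 1) + 3·6^k) + 12·6^k = -3·2^k + 3·6^(k + 1) = -3·2^((k+1) - 1) + 3·6^(k+1),
which is the claimed formula at m = k+1.
Hence, by induction on m, the claim holds for every m ≥ 1.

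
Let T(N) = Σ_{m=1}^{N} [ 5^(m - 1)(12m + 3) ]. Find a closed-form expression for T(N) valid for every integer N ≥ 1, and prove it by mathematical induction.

T(N) = 3·5^N·N

We claim T(N) = 3·5^N·N for all N ≥ 1.
When N = 1: T(1) = 15, and the closed form gives 15. They agree.
Inductive step: suppose the statement holds for some m ≥ 1, so T(m) = 3·5^m·m.
Then T(m+1) = T(m) + (5^m(12m + 15)) = (3·5^m·m) + (5^m(12m + 15)).
Simplifying, T(m+1) = 15·5^m(m + 1) = 3·5^(m+1)·(m+1),
which is the closed form with N = m+1.
By induction, the statement is established for all N ≥ 1.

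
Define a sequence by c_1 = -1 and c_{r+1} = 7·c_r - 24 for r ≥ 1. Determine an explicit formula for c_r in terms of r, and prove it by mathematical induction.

c_r = -5·7^(r - 1) + 4

Computing the first terms: c_1 = -1, c_2 = -31, c_3 = -241. This suggests c_r = -5·7^(r - 1) + 4.
When r = 1: the formula gives -1 = -1 = c_1.
Inductive step: suppose the statement holds for some k ≥ 1, so c_k = -5·7^(k - 1) + 4.
Then c_{k+1} = 7·c_k - 24 = 7·(-5·7^(k - 1) + 4) - 24 = -5·7^k + 4 = -5·7^((k+1) - 1) + 4,
which is the claimed formula at r = k+1.
This completes the induction.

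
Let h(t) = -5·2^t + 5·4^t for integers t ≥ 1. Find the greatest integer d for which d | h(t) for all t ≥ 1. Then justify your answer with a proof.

Computing the first values: h(1) = 10 and h(2) = 60; gcd(10, 60) = 10, so d ≤ 10.
We prove 10 | -5·2^t + 5·4^t for all t ≥ 1 by induction on t.
For the base case t = 1: h(1) = 10 = 10·(1), so 10 | h(1).
For the inductive step, assume it holds for an arbitrary r ≥ 1, i.e. 10 | h(r). Then
h(r+1) − 4·h(r) = (-5·2^(r+1) + 5·4^(r+1)) − 4·(-5·2^r + 5·4^r) = (-5)·2^r·(2 − 4) = (10)·2^r. Since 10 | h(r) by the inductive hypothesis, 10 | 4·h(r); and 10 | 10 since 10 = 10·1. Therefore 10 | h(r+1).
By induction, the statement is established for all t ≥ 1.
Therefore the largest such d is 10.

d = 10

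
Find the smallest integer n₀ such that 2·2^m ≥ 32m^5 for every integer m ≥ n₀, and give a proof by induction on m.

n₀ = 29

At m = 28: 536870912 < 550731776, so the inequality fails and n₀ ≥ 29. We prove 2·2^m ≥ 32m^5 for all m ≥ 29.
Base case (m = 29): 2·2^m = 1073741824 and 32m^5 = 656356768, so 1073741824 ≥ 656356768.
Inductive step: assume the claim holds for m = r, so 2·2^r ≥ 32r^5.
Then 2·2^(r + 1) = 2·(2·2^r) ≥ 2·(32r^5).
Also, for r ≥ 29 we have 2·(32r^5) ≥ 32(r+1)^5, since 2 ≥ (1 + 1/r)^5 for all r ≥ 29.
Combining, 2·2^(r + 1) ≥ 32(r+1)^5.
By induction, the statement is established for all m ≥ 29.
Hence the smallest such n₀ is 29.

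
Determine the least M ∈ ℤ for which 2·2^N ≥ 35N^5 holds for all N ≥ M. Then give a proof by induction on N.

M = 29

At N = 28: 536870912 < 602362880, so the inequality fails and M ≥ 29. We prove 2·2^N ≥ 35N^5 for all N ≥ 29.
When N = 29: 2·2^N = 1073741824 and 35N^5 = 717890215, so 1073741824 ≥ 717890215.
Inductive step: suppose the statement holds for some j ≥ 29, so 2·2^j ≥ 35j^5.
Then 2·2^(j + 1) = 2·(2·2^j) ≥ 2·(35j^5).
Also, for j ≥ 29 we have 2·(35j^5) ≥ 35(j+1)^5, since 2 ≥ (1 + 1/j)^5 for all j ≥ 29.
Combining, 2·2^(j + 1) ≥ 35(j+1)^5.
By the principle of mathematical induction, the result holds for all N ≥ 29.
Hence the smallest such M is 29.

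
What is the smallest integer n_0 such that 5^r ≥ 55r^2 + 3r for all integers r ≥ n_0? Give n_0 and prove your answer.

n_0 = 5

At r = 4: 625 < 892, so the inequality fails and n_0 ≥ 5. We prove 5^r ≥ 55r^2 + 3r for all r ≥ 5.
When r = 5: 5^r = 3125 and 55r^2 + 3r = 1390, so 3125 ≥ 1390.
Inductive step: assume the claim holds for r = j, so 5^j ≥ 55j^2 + 3j.
Then 5^(j + 1) = 5·(5^j) ≥ 5·(55j^2 + 3j).
Also, for j ≥ 5 we have 5·(55j^2 + 3j) ≥ 55(j+1)^2 + 3(j+1), since 5·(55j^2 + 3j) − (55(j+1)^2 + 3(j+1)) = 220j^2 - 98j - 58, which is nonnegative for all j ≥ 5.
Combining, 5^(j + 1) ≥ 55(j+1)^2 + 3(j+1).
This completes the induction.
Hence the smallest such n_0 is 5.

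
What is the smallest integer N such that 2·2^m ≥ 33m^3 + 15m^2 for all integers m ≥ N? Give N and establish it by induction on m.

N = 17

At m = 16: 131072 < 139008, so the inequality fails and N ≥ 17. We prove 2·2^m ≥ 33m^3 + 15m^2 for all m ≥ 17.
Base step (m = 17): 2·2^m = 262144 and 33m^3 + 15m^2 = 166464, so 262144 ≥ 166464.
Suppose the result is true for m = p, so 2·2^p ≥ 33p^3 + 15p^2.
Then 2·2^(p + 1) = 2·(2·2^p) ≥ 2·(33p^3 + 15p^2).
Also, for p ≥ 17 we have 2·(33p^3 + 15p^2) ≥ 33(p+1)^3 + 15(p+1)^2, since 2·(33p^3 + 15p^2) − (33(p+1)^3 + 15(p+1)^2) = 33p^3 - 84p^2 - 129p - 48, which is nonnegative for all p ≥ 17.
Combining, 2·2^(p + 1) ≥ 33(p+1)^3 + 15(p+1)^2.
This completes the induction.
Hence the smallest such N is 17.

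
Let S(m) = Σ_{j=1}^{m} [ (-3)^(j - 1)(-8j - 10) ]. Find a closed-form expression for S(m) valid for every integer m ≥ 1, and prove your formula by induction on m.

We claim S(m) = (-3)^m(2m + 3) - 3 for all m ≥ 1.
Base case (m = 1): S(1) = -18, and the closed form gives -18. They agree.
Inductive step: assume the claim holds for m = j, so S(j) = (-3)^j(2j + 3) - 3.
Then S(j+1) = S(j) + ((-3)^j(-8j - 18)) = ((-3)^j(2j + 3) - 3) + ((-3)^j(-8j - 18)).
Simplifying, S(j+1) = -6(-3)^j·j - 15(-3)^j - 3 = (-3)^(j+1)(2(j+1) + 3) - 3,
which is the closed form with m = j+1.
By the principle of mathematical induction, the result holds for all m ≥ 1.

S(m) = (-3)^m(2m + 3) - 3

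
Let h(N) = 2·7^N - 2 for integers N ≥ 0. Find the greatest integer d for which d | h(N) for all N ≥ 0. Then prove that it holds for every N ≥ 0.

Computing the first values: h(0) = 0 and h(1) = 12; gcd(0, 12) = 12, so d ≤ 12.
We prove 12 | 2·7^N - 2 for all N ≥ 0 by induction on N.
Base case (N = 0): h(0) = 0 = 12·(0), so 12 | h(0).
For the inductive step, assume it holds for an arbitrary p ≥ 0, i.e. 12 | h(p). Then
h(p+1) = 2·7^(p+1) - 2 = 7·(2·7^p - 2) + 12 = 7·h(p) + 12. The first term is divisible by 12 by the inductive hypothesis, and 12 is divisible by 12. Hence 12 | h(p+1).
Hence, by induction on N, the claim holds for every N ≥ 0.
Therefore the largest such d is 12.

d = 12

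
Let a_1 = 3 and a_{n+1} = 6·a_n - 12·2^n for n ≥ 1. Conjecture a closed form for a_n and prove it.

Computing the first terms: a_1 = 3, a_2 = -6, a_3 = -84. This suggests a_n = 3·2^n - 3·6^(n - 1).
For the base case n = 1: the formula gives 3 = 3 = a_1.
Inductive step: assume the claim holds for n = r, so a_r = 3·2^r - 3·6^(r - 1).
Then a_{r+1} = 6·a_r - 12·2^r = 6·(3·2^r - 3·6^(r - 1)) - 12·2^r = 3·2^(r + 1) - 3·6^r = 3·2^(r+1) - 3·6^((r+1) - 1),
which is the claimed formula at n = r+1.
Hence, by induction on n, the claim holds for every n ≥ 1.

a_n = 3·2^n - 3·6^(n - 1)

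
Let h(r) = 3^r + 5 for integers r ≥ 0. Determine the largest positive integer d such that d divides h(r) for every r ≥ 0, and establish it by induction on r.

d = 2

Computing the first values: h(0) = 6 and h(1) = 8; gcd(6, 8) = 2, so d ≤ 2.
We prove 2 | 3^r + 5 for all r ≥ 0 by induction on r.
When r = 0: h(0) = 6 = 2·(3), so 2 | h(0).
For the inductive step, assume it holds for an arbitrary m ≥ 0, i.e. 2 | h(m). Then
h(m+1) = 3^(m+1) + 5 = 3·(3^m + 5) - 10 = 3·h(m) - 10. The first term is divisible by 2 by the inductive hypothesis, and -10 is divisible by 2. Hence 2 | h(m+1).
This completes the induction.
Therefore the largest such d is 2.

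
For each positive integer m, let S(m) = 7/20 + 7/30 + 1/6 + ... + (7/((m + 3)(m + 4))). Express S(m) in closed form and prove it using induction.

S(m) = 7m/(4(m + 4))

We claim S(m) = 7m/(4(m + 4)) for all m ≥ 1.
For the base case m = 1: S(1) = 7/20, and the closed form gives 7/20. They agree.
Inductive step: suppose the statement holds for some i ≥ 1, so S(i) = 7i/(4(i + 4)).
Then S(i+1) = S(i) + (7/((i + 4)(i + 5))) = (7i/(4(i + 4))) + (7/((i + 4)(i + 5))).
Simplifying, S(i+1) = 7(i + 1)/(4(i + 5)) = 7(i+1)/(4((i+1) + 4)),
which is the closed form with m = i+1.
Hence, by induction on m, the claim holds for every m ≥ 1.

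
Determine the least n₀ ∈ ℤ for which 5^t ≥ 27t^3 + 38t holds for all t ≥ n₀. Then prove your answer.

n₀ = 6

At t = 5: 3125 < 3565, so the inequality fails and n₀ ≥ 6. We prove 5^t ≥ 27t^3 + 38t for all t ≥ 6.
For the base case t = 6: 5^t = 15625 and 27t^3 + 38t = 6060, so 15625 ≥ 6060.
Inductive step: suppose the statement holds for some m ≥ 6, so 5^m ≥ 27m^3 + 38m.
Then 5^(m + 1) = 5·(5^m) ≥ 5·(27m^3 + 38m).
Also, for m ≥ 6 we have 5·(27m^3 + 38m) ≥ 27(m+1)^3 + 38(m+1), since 5·(27m^3 + 38m) − (27(m+1)^3 + 38(m+1)) = 108m^3 - 81m^2 + 71m - 65, which is nonnegative for all m ≥ 6.
Combining, 5^(m + 1) ≥ 27(m+1)^3 + 38(m+1).
Hence, by induction on t, the claim holds for every t ≥ 6.
Hence the smallest such n₀ is 6.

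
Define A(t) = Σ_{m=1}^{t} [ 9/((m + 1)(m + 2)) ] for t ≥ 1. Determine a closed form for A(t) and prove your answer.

A(t) = 9t/(2(t + 2))

We claim A(t) = 9t/(2(t + 2)) for all t ≥ 1.
Base case (t = 1): A(1) = 3/2, and the closed form gives 3/2. They agree.
For the inductive step, assume it holds for an arbitrary m ≥ 1, so A(m) = 9m/(2(m + 2)).
Then A(m+1) = A(m) + (9/((m + 2)(m + 3))) = (9m/(2(m + 2))) + (9/((m + 2)(m + 3))).
Simplifying, A(m+1) = 9(m + 1)/(2(m + 3)) = 9(m+1)/(2((m+1) + 2)),
which is the closed form with t = m+1.
This completes the induction.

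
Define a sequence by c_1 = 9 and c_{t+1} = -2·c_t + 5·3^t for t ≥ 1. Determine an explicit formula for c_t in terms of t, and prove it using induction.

Computing the first terms: c_1 = 9, c_2 = -3, c_3 = 51. This suggests c_t = -3(-2)^t + 3^t.
Base case (t = 1): the formula gives 9 = 9 = c_1.
Inductive step: assume the claim holds for t = p, so c_p = -3(-2)^p + 3^p.
Then c_{p+1} = -2·c_p + 5·3^p = -2·(-3(-2)^p + 3^p) + 5·3^p = -3(-2)^(p + 1) + 3^(p + 1),
which is the claimed formula at t = p+1.
This completes the induction.

c_t = -3(-2)^t + 3^t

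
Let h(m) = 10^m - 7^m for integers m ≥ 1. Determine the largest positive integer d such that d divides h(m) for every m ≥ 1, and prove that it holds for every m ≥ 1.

d = 3

Computing the first values: h(1) = 3 and h(2) = 51; gcd(3, 51) = 3, so d ≤ 3.
We prove 3 | 10^m - 7^m for all m ≥ 1 by induction on m.
Base case (m = 1): h(1) = 3 = 3·(1), so 3 | h(1).
Inductive step: assume the claim holds for m = i, i.e. 3 | h(i). Then
10^{i+1} − 7^{i+1} = 10·10^i − 7·7^i = 10·(10^i − 7^i) + (3)·7^i. The first term is divisible by 3 by the inductive hypothesis, and the second term (3)·7^i is divisible by 3 since 3 | 3. Hence 3 | h(i+1).
By induction, the statement is established for all m ≥ 1.
Therefore the largest such d is 3.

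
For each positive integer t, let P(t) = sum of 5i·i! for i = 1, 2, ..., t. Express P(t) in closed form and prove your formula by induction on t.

P(t) = 5(t + 1)! - 5

We claim P(t) = 5(t + 1)! - 5 for all t ≥ 1.
When t = 1: P(1) = 5, and the closed form gives 5. They agree.
Suppose the result is true for t = i, so P(i) = 5(i + 1)! - 5.
Then P(i+1) = P(i) + (5(i + 1)(i + 1)!) = (5(i + 1)! - 5) + (5(i + 1)(i + 1)!).
Simplifying, P(i+1) = 5((i+1) + 1)! - 5,
which is the closed form with t = i+1.
Hence, by induction on t, the claim holds for every t ≥ 1.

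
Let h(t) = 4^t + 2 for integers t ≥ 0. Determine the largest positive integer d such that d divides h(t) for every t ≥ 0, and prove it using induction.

Computing the first values: h(0) = 3 and h(1) = 6; gcd(3, 6) = 3, so d ≤ 3.
We prove 3 | 4^t + 2 for all t ≥ 0 by induction on t.
When t = 0: h(0) = 3 = 3·(1), so 3 | h(0).
Inductive step: assume the claim holds for t = k, i.e. 3 | h(k). Then
h(k+1) = 4^(k+1) + 2 = 4·(4^k + 2) - 6 = 4·h(k) - 6. The first term is divisible by 3 by the inductive hypothesis, and -6 is divisible by 3. Hence 3 | h(k+1).
By the principle of mathematical induction, the result holds for all t ≥ 0.
Therefore the largest such d is 3.

d = 3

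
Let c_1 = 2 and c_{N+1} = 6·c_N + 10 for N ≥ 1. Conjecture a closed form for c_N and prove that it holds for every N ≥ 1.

c_N = 4·6^(N - 1) - 2

Computing the first terms: c_1 = 2, c_2 = 22, c_3 = 142. This suggests c_N = 4·6^(N - 1) - 2.
Base step (N = 1): the formula gives 2 = 2 = c_1.
Inductive step: assume the claim holds for N = k, so c_k = 4·6^(k - 1) - 2.
Then c_{k+1} = 6·c_k + 10 = 6·(4·6^(k - 1) - 2) + 10 = 4·6^k - 2 = 4·6^((k+1) - 1) - 2,
which is the claimed formula at N = k+1.
By induction, the statement is established for all N ≥ 1.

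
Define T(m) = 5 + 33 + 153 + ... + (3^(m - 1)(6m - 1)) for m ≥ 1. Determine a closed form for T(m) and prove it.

We claim T(m) = 3^m(3m - 2) + 2 for all m ≥ 1.
When m = 1: T(1) = 5, and the closed form gives 5. They agree.
Inductive step: assume the claim holds for m = i, so T(i) = 3^i(3i - 2) + 2.
Then T(i+1) = T(i) + (3^i(6i + 5)) = (3^i(3i - 2) + 2) + (3^i(6i + 5)).
Simplifying, T(i+1) = 3^(i + 1) + 3^(i + 2)i + 2 = 3^(i+1)(3(i+1) - 2) + 2,
which is the closed form with m = i+1.
This completes the induction.

T(m) = 3^m(3m - 2) + 2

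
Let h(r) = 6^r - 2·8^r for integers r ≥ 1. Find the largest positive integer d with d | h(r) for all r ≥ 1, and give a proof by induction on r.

d = 2

Computing the first values: h(1) = -10 and h(2) = -92; gcd(-10, -92) = 2, so d ≤ 2.
We prove 2 | 6^r - 2·8^r for all r ≥ 1 by induction on r.
When r = 1: h(1) = -10 = 2·(-5), so 2 | h(1).
Inductive step: suppose the statement holds for some k ≥ 1, i.e. 2 | h(k). Then
h(k+1) − 8·h(k) = (6^(k+1) - 2·8^(k+1)) − 8·(6^k - 2·8^k) = (1)·6^k·(6 − 8) = (-2)·6^k. Since 2 | h(k) by the inductive hypothesis, 2 | 8·h(k); and 2 | -2 since -2 = 2·-1. Therefore 2 | h(k+1).
Hence, by induction on r, the claim holds for every r ≥ 1.
Therefore the largest such d is 2.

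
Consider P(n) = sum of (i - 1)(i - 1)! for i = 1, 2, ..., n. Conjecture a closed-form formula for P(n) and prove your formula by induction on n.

We claim P(n) = n! - 1 for all n ≥ 1.
When n = 1: P(1) = 0, and the closed form gives 0. They agree.
Inductive step: suppose the statement holds for some i ≥ 1, so P(i) = i! - 1.
Then P(i+1) = P(i) + (i·i!) = (i! - 1) + (i·i!).
Simplifying, P(i+1) = (i+1)! - 1,
which is the closed form with n = i+1.
This completes the induction.

P(n) = n! - 1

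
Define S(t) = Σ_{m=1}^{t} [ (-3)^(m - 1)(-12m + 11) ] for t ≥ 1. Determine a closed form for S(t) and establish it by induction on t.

S(t) = (-3)^t(3t - 2) + 2

We claim S(t) = (-3)^t(3t - 2) + 2 for all t ≥ 1.
For the base case t = 1: S(1) = -1, and the closed form gives -1. They agree.
Inductive step: suppose the statement holds for some m ≥ 1, so S(m) = (-3)^m(3m - 2) + 2.
Then S(m+1) = S(m) + ((-3)^m(-12m - 1)) = ((-3)^m(3m - 2) + 2) + ((-3)^m(-12m - 1)).
Simplifying, S(m+1) = (-3)^(m + 1) - (-3)^(m + 2)m + 2 = (-3)^(m+1)(3(m+1) - 2) + 2,
which is the closed form with t = m+1.
By the principle of mathematical induction, the result holds for all t ≥ 1.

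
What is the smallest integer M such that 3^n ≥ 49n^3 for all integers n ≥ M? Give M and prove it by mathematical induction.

M = 10

At n = 9: 19683 < 35721, so the inequality fails and M ≥ 10. We prove 3^n ≥ 49n^3 for all n ≥ 10.
Base case (n = 10): 3^n = 59049 and 49n^3 = 49000, so 59049 ≥ 49000.
Inductive step: assume the claim holds for n = p, so 3^p ≥ 49p^3.
Then 3^(p + 1) = 3·(3^p) ≥ 3·(49p^3).
Also, for p ≥ 10 we have 3·(49p^3) ≥ 49(p+1)^3, since 3 ≥ (1 + 1/p)^3 for all p ≥ 10.
Combining, 3^(p + 1) ≥ 49(p+1)^3.
Hence, by induction on n, the claim holds for every n ≥ 10.
Hence the smallest such M is 10.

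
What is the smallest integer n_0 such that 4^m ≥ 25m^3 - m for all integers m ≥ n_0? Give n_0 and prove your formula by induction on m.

At m = 6: 4096 < 5394, so the inequality fails and n_0 ≥ 7. We prove 4^m ≥ 25m^3 - m for all m ≥ 7.
Base step (m = 7): 4^m = 16384 and 25m^3 - m = 8568, so 16384 ≥ 8568.
Inductive step: suppose the statement holds for some p ≥ 7, so 4^p ≥ 25p^3 - p.
Then 4^(p + 1) = 4·(4^p) ≥ 4·(25p^3 - p).
Also, for p ≥ 7 we have 4·(25p^3 - p) ≥ 25(p+1)^3 - (p+1), since 4·(25p^3 - p) − (25(p+1)^3 - (p+1)) = 75p^3 - 75p^2 - 78p - 24, which is nonnegative for all p ≥ 7.
Combining, 4^(p + 1) ≥ 25(p+1)^3 - (p+1).
By induction, the statement is established for all m ≥ 7.
Hence the smallest such n_0 is 7.

n_0 = 7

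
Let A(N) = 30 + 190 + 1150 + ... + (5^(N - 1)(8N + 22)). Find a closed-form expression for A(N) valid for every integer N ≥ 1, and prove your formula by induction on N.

We claim A(N) = 5^N(2N + 5) - 5 for all N ≥ 1.
For the base case N = 1: A(1) = 30, and the closed form gives 30. They agree.
Suppose the result is true for N = k, so A(k) = 5^k(2k + 5) - 5.
Then A(k+1) = A(k) + (5^k(8k + 30)) = (5^k(2k + 5) - 5) + (5^k(8k + 30)).
Simplifying, A(k+1) = 10·5^k·k + 35·5^k - 5 = 5^(k+1)(2(k+1) + 5) - 5,
which is the closed form with N = k+1.
By the principle of mathematical induction, the result holds for all N ≥ 1.

A(N) = 5^N(2N + 5) - 5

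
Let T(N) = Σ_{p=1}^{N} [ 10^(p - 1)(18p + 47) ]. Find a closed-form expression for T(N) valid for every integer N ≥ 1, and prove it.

T(N) = 10^N(2N + 5) - 5

We claim T(N) = 10^N(2N + 5) - 5 for all N ≥ 1.
When N = 1: T(1) = 65, and the closed form gives 65. They agree.
For the inductive step, assume it holds for an arbitrary p ≥ 1, so T(p) = 10^p(2p + 5) - 5.
Then T(p+1) = T(p) + (10^p(18p + 65)) = (10^p(2p + 5) - 5) + (10^p(18p + 65)).
Simplifying, T(p+1) = 20·10^p·p + 70·10^p - 5 = 10^(p+1)(2(p+1) + 5) - 5,
which is the closed form with N = p+1.
By induction, the statement is established for all N ≥ 1.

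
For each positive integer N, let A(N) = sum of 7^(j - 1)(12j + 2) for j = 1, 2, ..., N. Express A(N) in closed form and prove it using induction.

A(N) = 2·7^N·N

We claim A(N) = 2·7^N·N for all N ≥ 1.
When N = 1: A(1) = 14, and the closed form gives 14. They agree.
For the inductive step, assume it holds for an arbitrary j ≥ 1, so A(j) = 2·7^j·j.
Then A(j+1) = A(j) + (7^j(12j + 14)) = (2·7^j·j) + (7^j(12j + 14)).
Simplifying, A(j+1) = 14·7^j(j + 1) = 2·7^(j+1)·(j+1),
which is the closed form with N = j+1.
Hence, by induction on N, the claim holds for every N ≥ 1.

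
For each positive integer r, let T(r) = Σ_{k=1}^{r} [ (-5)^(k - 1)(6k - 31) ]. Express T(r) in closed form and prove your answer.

We claim T(r) = (-5)^r(-r + 5) - 5 for all r ≥ 1.
When r = 1: T(1) = -25, and the closed form gives -25. They agree.
Inductive step: suppose the statement holds for some k ≥ 1, so T(k) = (-5)^k(-k + 5) - 5.
Then T(k+1) = T(k) + ((-5)^k(6k - 25)) = ((-5)^k(-k + 5) - 5) + ((-5)^k(6k - 25)).
Simplifying, T(k+1) = 5(-5)^k·k - 20(-5)^k - 5 = (-5)^(k+1)(-(k+1) + 5) - 5,
which is the closed form with r = k+1.
This completes the induction.

T(r) = (-5)^r(-r + 5) - 5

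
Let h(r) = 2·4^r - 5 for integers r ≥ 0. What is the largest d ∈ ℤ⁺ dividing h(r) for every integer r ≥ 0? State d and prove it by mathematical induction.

d = 3

Computing the first values: h(0) = -3 and h(1) = 3; gcd(-3, 3) = 3, so d ≤ 3.
We prove 3 | 2·4^r - 5 for all r ≥ 0 by induction on r.
Base case (r = 0): h(0) = -3 = 3·(-1), so 3 | h(0).
For the inductive step, assume it holds for an arbitrary m ≥ 0, i.e. 3 | h(m). Then
h(m+1) = 2·4^(m+1) - 5 = 4·(2·4^m - 5) + 15 = 4·h(m) + 15. The first term is divisible by 3 by the inductive hypothesis, and 15 is divisible by 3. Hence 3 | h(m+1).
By the principle of mathematical induction, the result holds for all r ≥ 0.
Therefore the largest such d is 3.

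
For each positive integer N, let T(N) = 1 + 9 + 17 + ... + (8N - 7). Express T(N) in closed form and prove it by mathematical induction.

T(N) = N(4N - 3)

We claim T(N) = N(4N - 3) for all N ≥ 1.
Base case (N = 1): T(1) = 1, and the closed form gives 1. They agree.
Suppose the result is true for N = k, so T(k) = k(4k - 3).
Then T(k+1) = T(k) + (8k + 1) = (k(4k - 3)) + (8k + 1).
Simplifying, T(k+1) = (k + 1)(4k + 1) = (k+1)(4(k+1) - 3),
which is the closed form with N = k+1.
By induction, the statement is established for all N ≥ 1.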